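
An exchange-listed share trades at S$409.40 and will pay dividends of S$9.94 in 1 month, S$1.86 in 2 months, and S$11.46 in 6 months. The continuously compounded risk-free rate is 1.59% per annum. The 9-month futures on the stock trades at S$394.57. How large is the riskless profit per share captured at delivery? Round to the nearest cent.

PV(dividends) I = 9.94·e^(−0.0159·1/12) + 1.86·e^(−0.0159·2/12) + 11.46·e^(−0.0159·6/12) = 23.1512
Fair futures F* = (S − I)·e^(rT) = (409.40 − 23.1512)·e^0.011925 = 386.2488 × 1.011996 = 390.8822
Market S$394.57 > fair 390.8822: forward overpriced → cash-and-carry (borrow at r, buy the stock and collect the dividends, short the forward).
Profit at T = |F_mkt − F*| = |394.57 − 390.8822| = S$3.69 per share

S$3.69 per share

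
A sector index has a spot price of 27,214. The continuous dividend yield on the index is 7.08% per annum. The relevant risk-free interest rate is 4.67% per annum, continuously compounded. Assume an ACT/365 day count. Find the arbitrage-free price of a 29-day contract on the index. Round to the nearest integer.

F = S·e^((r − q)T) = 27214 · e^((0.0467 − 0.0708) × 29/365)
= 27214 · e^-0.001915 = 27214 × 0.998087
F = 27,162

27,162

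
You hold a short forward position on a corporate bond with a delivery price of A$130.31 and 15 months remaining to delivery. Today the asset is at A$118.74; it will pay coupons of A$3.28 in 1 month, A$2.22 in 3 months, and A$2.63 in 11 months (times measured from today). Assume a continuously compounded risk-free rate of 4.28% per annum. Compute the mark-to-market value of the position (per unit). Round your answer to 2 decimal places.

PV(remaining coupons) I = 3.28·e^(−0.0428·1/12) + 2.22·e^(−0.0428·3/12) + 2.63·e^(−0.0428·11/12) = 7.9935
Current forward F = (S − I)·e^(rT) = (118.74 − 7.9935)·e^(0.0428·15/12) = 110.7465 × 1.054957 = 116.8328
Value (long) = (F − K)·e^(−rT) = (116.8328 − 130.31) × 0.947906 = -12.7751
Short position value = −(long value) = A$12.78

A$12.78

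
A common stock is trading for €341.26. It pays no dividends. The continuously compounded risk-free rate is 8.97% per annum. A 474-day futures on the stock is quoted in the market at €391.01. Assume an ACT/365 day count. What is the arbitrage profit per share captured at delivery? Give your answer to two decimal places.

Fair futures: F* = S·e^(carry·T), with carry = r = 0.0897
F* = 341.26 · e^(0.0897 × 474/365) = 341.26 · e^0.116487 = 341.26 × 1.123543 = €383.4203
Market €391.01 > fair €383.4203: forward overpriced → cash-and-carry (buy spot, short the forward).
At maturity, profit = |F_mkt − F*| = |391.01 − 383.4203| = €7.59 per share

€7.59 per share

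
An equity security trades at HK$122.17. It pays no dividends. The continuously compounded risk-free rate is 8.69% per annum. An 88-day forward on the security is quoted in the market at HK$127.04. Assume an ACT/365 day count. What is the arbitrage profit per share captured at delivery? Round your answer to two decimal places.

HK$2.28 per share

Fair forward: F* = S·e^(carry·T), with carry = r = 0.0869
F* = 122.17 · e^(0.0869 × 88/365) = 122.17 · e^0.020951 = 122.17 × 1.021172 = HK$124.7566
Market HK$127.04 > fair HK$124.7566: forward overpriced → cash-and-carry (buy spot, short the forward).
At maturity, profit = |F_mkt − F*| = |127.04 − 124.7566| = HK$2.28 per share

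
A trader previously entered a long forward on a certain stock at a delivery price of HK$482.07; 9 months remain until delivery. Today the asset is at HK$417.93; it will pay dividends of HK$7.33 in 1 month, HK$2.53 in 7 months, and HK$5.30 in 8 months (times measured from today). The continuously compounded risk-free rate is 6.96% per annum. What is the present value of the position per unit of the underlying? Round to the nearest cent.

-HK$54.40

PV(remaining dividends) I = 7.33·e^(−0.0696·1/12) + 2.53·e^(−0.0696·7/12) + 5.30·e^(−0.0696·8/12) = 14.7766
Current forward F = (S − I)·e^(rT) = (417.93 − 14.7766)·e^(0.0696·9/12) = 403.1534 × 1.053586 = 424.7568
Value (long) = (F − K)·e^(−rT) = (424.7568 − 482.07) × 0.949139 = -54.3982
Value = -HK$54.40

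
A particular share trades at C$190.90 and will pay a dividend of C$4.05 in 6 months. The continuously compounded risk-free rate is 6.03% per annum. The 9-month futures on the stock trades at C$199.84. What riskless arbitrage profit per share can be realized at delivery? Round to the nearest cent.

C$4.22 per share

PV(dividends) I = 4.05·e^(−0.0603·6/12) = 3.9297
Fair futures F* = (S − I)·e^(rT) = (190.90 − 3.9297)·e^0.045225 = 186.9703 × 1.046263 = 195.6201
Market C$199.84 > fair 195.6201: forward overpriced → cash-and-carry (borrow at r, buy the stock and collect the dividends, short the forward).
Profit at T = |F_mkt − F*| = |199.84 − 195.6201| = C$4.22 per share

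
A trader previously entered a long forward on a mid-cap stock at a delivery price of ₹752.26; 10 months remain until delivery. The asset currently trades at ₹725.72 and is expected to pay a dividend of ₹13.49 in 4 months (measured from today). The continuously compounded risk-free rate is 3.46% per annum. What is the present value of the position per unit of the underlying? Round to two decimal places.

PV(remaining dividends) I = 13.49·e^(−0.0346·4/12) = 13.3353
Current forward F = (S − I)·e^(rT) = (725.72 − 13.3353)·e^(0.0346·10/12) = 712.3847 × 1.029253 = 733.2241
Value (long) = (F − K)·e^(−rT) = (733.2241 − 752.26) × 0.971578 = -18.4949
Value = -₹18.49

-₹18.49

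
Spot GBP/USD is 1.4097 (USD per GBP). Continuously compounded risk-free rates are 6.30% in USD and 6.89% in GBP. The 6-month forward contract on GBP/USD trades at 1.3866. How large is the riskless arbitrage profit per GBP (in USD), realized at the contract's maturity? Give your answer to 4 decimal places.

Fair forward: F* = S·e^(carry·T), with carry = (r_USD − r_GBP) = 0.0630 − 0.0689 = -0.0059
F* = 1.4097 · e^(-0.0059 × 6/12) = 1.4097 · e^-0.002950 = 1.4097 × 0.997054 = 1.4055
Market 1.3866 < fair 1.4055: forward underpriced → reverse cash-and-carry (short spot, go long the forward).
At maturity, profit = |F_mkt − F*| = |1.3866 − 1.4055| = 0.0189 per GBP (in USD)

0.0189 per GBP (in USD)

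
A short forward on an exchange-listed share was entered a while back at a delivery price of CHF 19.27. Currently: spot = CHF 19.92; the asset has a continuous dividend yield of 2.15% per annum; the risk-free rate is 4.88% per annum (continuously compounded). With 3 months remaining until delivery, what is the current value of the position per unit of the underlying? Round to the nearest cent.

-CHF 0.78

Current fair forward for the remaining 3 months: F = S·e^((r − q)·T), (r − q) = 0.0488 − 0.0215 = 0.0273
F = 19.92 · e^(0.0273 × 3/12) = 19.92 × 1.006848 = 20.0564
Value of long forward = (F − K)·e^(−rT) = (20.0564 − 19.27) · e^(−0.0488·3/12)
= 0.7864 × 0.987874 = 0.78
Short position value = −(long value) = -CHF 0.78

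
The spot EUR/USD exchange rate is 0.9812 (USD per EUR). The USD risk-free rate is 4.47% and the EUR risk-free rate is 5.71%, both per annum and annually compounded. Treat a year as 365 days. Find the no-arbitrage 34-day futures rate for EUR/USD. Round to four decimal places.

By covered interest parity, F = S · (1+r_USD)^T / (1+r_EUR)^T
= 0.9812 × 1.004082 / 1.005186 = 0.9812 × 0.998902
F = 0.9801 USD per EUR

0.9801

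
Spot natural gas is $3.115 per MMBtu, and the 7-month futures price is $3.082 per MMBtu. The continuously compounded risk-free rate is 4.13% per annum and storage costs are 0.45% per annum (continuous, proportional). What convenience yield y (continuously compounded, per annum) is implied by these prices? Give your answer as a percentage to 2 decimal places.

F = S·e^((r+u−y)T) ⇒ (r+u−y) = ln(F/S)/T
ln(3.082/3.115) = -0.010650; /T ⇒ -0.018257
y = r + u − ln(F/S)/T = 0.0413 + 0.0045 + 0.018257 = 0.064057
y = 6.41%

6.41%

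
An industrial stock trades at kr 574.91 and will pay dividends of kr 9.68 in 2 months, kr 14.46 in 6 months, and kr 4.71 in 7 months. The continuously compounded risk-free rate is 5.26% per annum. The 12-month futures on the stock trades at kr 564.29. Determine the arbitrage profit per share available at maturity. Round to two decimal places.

kr 11.90 per share

PV(dividends) I = 9.68·e^(−0.0526·2/12) + 14.46·e^(−0.0526·6/12) + 4.71·e^(−0.0526·7/12) = 28.2478
Fair futures F* = (S − I)·e^(rT) = (574.91 − 28.2478)·e^0.052600 = 546.6622 × 1.054008 = 576.1863
Market kr 564.29 < fair 576.1863: forward underpriced → reverse cash-and-carry (short the stock, invest proceeds at r, pay the dividends, go long the forward).
Profit at T = |F_mkt − F*| = |564.29 − 576.1863| = kr 11.90 per share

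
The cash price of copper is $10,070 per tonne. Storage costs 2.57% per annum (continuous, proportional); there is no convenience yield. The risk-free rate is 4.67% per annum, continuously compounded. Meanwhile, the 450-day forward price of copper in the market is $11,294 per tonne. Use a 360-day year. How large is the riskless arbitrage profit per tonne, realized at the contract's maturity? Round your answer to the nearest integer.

$270 per tonne

Fair forward: F* = S·e^(carry·T), with carry = (r + u) = 0.0467 + 0.0257 = 0.0724
F* = 10070 · e^(0.0724 × 450/360) = 10070 · e^0.090500 = 10070 × 1.094722 = $11023.8505
Market $11294 > fair $11023.8505: forward overpriced → cash-and-carry (buy spot, short the forward).
At maturity, profit = |F_mkt − F*| = |11294 − 11023.8505| = $270 per tonne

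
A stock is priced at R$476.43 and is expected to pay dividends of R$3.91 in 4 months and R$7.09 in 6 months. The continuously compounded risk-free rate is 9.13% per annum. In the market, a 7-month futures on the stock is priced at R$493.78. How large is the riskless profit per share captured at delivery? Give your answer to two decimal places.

PV(dividends) I = 3.91·e^(−0.0913·4/12) + 7.09·e^(−0.0913·6/12) = 10.5664
Fair futures F* = (S − I)·e^(rT) = (476.43 − 10.5664)·e^0.053258 = 465.8636 × 1.054702 = 491.3473
Market R$493.78 > fair 491.3473: forward overpriced → cash-and-carry (borrow at r, buy the stock and collect the dividends, short the forward).
Profit at T = |F_mkt − F*| = |493.78 − 491.3473| = R$2.43 per share

R$2.43 per share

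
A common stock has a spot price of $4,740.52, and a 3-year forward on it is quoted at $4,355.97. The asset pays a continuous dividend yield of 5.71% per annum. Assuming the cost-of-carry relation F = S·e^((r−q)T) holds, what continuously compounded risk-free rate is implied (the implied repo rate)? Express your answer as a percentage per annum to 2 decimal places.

From F = S·e^((r−q)T): (r − q) = ln(F/S)/T
ln(4355.97/4740.52) = ln(0.918880) = -0.084600
(r − q) = -0.084600 / (3) = -0.028200
r = ln(F/S)/T + q = -0.028200 + 0.0571 = 0.028900
r = 2.89%

2.89%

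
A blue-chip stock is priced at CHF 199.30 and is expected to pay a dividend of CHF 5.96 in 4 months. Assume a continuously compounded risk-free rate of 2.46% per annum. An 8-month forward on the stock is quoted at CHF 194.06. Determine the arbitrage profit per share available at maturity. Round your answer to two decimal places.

CHF 2.53 per share

PV(dividends) I = 5.96·e^(−0.0246·4/12) = 5.9113
Fair forward F* = (S − I)·e^(rT) = (199.30 − 5.9113)·e^0.016400 = 193.3887 × 1.016535 = 196.5864
Market CHF 194.06 < fair 196.5864: forward underpriced → reverse cash-and-carry (short the stock, invest proceeds at r, pay the dividends, go long the forward).
Profit at T = |F_mkt − F*| = |194.06 − 196.5864| = CHF 2.53 per share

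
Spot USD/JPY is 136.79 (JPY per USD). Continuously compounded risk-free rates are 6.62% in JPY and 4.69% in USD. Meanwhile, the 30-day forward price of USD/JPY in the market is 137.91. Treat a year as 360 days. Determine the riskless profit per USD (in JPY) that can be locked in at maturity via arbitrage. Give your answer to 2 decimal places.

0.90 per USD (in JPY)

Fair forward: F* = S·e^(carry·T), with carry = (r_JPY − r_USD) = 0.0662 − 0.0469 = 0.0193
F* = 136.79 · e^(0.0193 × 30/360) = 136.79 · e^0.001608 = 136.79 × 1.001609 = 137.0101
Market 137.91 > fair 137.0101: forward overpriced → cash-and-carry (buy spot, short the forward).
At maturity, profit = |F_mkt − F*| = |137.91 − 137.0101| = 0.90 per USD (in JPY)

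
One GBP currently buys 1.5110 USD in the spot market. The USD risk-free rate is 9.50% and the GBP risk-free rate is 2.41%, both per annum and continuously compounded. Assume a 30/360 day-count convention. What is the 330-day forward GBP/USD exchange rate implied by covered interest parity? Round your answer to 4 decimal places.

1.6125

F = S·e^((r_USD − r_GBP)T) = 1.5110 · e^((0.0950 − 0.0241) × 330/360)
= 1.5110 · e^0.064992 = 1.5110 × 1.067150
F = 1.6125 USD per GBP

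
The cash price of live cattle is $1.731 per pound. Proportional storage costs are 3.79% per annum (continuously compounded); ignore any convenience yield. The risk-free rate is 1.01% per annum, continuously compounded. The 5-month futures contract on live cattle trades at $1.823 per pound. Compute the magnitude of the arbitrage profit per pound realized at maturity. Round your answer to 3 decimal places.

Fair futures: F* = S·e^(carry·T), with carry = (r + u) = 0.0101 + 0.0379 = 0.0480
F* = 1.731 · e^(0.0480 × 5/12) = 1.731 · e^0.020000 = 1.731 × 1.020201 = $1.7660
Market $1.823 > fair $1.7660: forward overpriced → cash-and-carry (buy spot, short the forward).
At maturity, profit = |F_mkt − F*| = |1.823 − 1.7660| = $0.057 per pound

$0.057 per pound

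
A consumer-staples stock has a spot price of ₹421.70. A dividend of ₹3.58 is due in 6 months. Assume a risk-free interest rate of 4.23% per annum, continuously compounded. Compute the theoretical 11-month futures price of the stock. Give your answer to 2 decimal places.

₹434.73

PV(dividends) I = 3.58·e^(−0.0423·6/12)
I = 3.5051
F = (S − I)·e^(rT) = (421.70 − 3.5051) · e^(0.0423·11/12)
= 418.1949 · e^0.038775 = 418.1949 × 1.039537 = ₹434.73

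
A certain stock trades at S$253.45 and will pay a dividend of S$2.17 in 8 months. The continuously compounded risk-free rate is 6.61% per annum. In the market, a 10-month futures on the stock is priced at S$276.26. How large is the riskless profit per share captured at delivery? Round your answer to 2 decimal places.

PV(dividends) I = 2.17·e^(−0.0661·8/12) = 2.0765
Fair futures F* = (S − I)·e^(rT) = (253.45 − 2.0765)·e^0.055083 = 251.3735 × 1.056628 = 265.6083
Market S$276.26 > fair 265.6083: forward overpriced → cash-and-carry (borrow at r, buy the stock and collect the dividends, short the forward).
Profit at T = |F_mkt − F*| = |276.26 − 265.6083| = S$10.65 per share

S$10.65 per share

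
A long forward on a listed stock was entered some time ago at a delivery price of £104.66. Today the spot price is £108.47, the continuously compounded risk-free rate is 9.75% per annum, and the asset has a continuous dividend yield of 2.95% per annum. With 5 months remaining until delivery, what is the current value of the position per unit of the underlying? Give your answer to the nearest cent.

£6.65

Current fair forward for the remaining 5 months: F = S·e^((r − q)·T), (r − q) = 0.0975 − 0.0295 = 0.0680
F = 108.47 · e^(0.0680 × 5/12) = 108.47 × 1.028739 = 111.5873
Value of long forward = (F − K)·e^(−rT) = (111.5873 − 104.66) · e^(−0.0975·5/12)
= 6.9273 × 0.960189 = 6.65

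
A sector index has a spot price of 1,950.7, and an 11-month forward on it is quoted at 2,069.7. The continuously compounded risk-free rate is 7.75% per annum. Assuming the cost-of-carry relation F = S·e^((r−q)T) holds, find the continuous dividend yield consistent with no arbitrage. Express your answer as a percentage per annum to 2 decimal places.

1.29%

From F = S·e^((r−q)T): (r − q) = ln(F/S)/T
ln(2069.7/1950.7) = ln(1.061004) = 0.059216
(r − q) = 0.059216 / (11/12) = 0.064599
q = r − ln(F/S)/T = 0.0775 − 0.064599 = 0.012901
q = 1.29%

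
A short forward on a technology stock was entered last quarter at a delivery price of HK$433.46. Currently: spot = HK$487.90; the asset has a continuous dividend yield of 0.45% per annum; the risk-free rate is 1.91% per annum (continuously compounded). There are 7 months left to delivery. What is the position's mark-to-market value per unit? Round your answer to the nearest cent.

Current fair forward for the remaining 7 months: F = S·e^((r − q)·T), (r − q) = 0.0191 − 0.0045 = 0.0146
F = 487.90 · e^(0.0146 × 7/12) = 487.90 × 1.008553 = 492.0730
Value of long forward = (F − K)·e^(−rT) = (492.0730 − 433.46) · e^(−0.0191·7/12)
= 58.6130 × 0.988920 = 57.96
Short position value = −(long value) = -HK$57.96

-HK$57.96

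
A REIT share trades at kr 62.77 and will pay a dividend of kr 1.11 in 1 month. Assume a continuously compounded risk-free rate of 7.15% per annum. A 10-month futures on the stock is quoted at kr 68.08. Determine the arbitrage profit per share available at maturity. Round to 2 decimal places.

PV(dividends) I = 1.11·e^(−0.0715·1/12) = 1.1034
Fair futures F* = (S − I)·e^(rT) = (62.77 − 1.1034)·e^0.059583 = 61.6666 × 1.061394 = 65.4526
Market kr 68.08 > fair 65.4526: forward overpriced → cash-and-carry (borrow at r, buy the stock and collect the dividends, short the forward).
Profit at T = |F_mkt − F*| = |68.08 − 65.4526| = kr 2.63 per share

kr 2.63 per share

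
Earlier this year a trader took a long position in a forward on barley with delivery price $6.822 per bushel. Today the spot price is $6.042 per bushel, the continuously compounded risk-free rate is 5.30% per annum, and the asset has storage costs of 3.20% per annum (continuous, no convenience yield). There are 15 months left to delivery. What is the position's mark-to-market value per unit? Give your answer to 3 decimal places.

Current fair forward for the remaining 15 months: F = S·e^((r + u)·T), (r + u) = 0.0530 + 0.0320 = 0.0850
F = 6.042 · e^(0.0850 × 15/12) = 6.042 × 1.112100 = 6.7193
Value of long forward = (F − K)·e^(−rT) = (6.7193 − 6.822) · e^(−0.0530·15/12)
= -0.1027 × 0.935897 = -0.096

-$0.096 per bushel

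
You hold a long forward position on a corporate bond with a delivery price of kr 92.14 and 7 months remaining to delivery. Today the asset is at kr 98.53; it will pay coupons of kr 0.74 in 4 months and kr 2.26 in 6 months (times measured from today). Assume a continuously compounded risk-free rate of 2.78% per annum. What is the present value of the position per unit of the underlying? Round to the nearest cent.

kr 4.91

PV(remaining coupons) I = 0.74·e^(−0.0278·4/12) + 2.26·e^(−0.0278·6/12) = 2.9620
Current forward F = (S − I)·e^(rT) = (98.53 − 2.9620)·e^(0.0278·7/12) = 95.5680 × 1.016349 = 97.1304
Value (long) = (F − K)·e^(−rT) = (97.1304 − 92.14) × 0.983914 = 4.9101
Value = kr 4.91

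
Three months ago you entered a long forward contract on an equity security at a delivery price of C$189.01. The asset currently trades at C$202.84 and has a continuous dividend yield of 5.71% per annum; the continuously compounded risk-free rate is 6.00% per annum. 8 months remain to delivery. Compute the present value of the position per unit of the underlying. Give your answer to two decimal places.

C$13.66

Current fair forward for the remaining 8 months: F = S·e^((r − q)·T), (r − q) = 0.0600 − 0.0571 = 0.0029
F = 202.84 · e^(0.0029 × 8/12) = 202.84 × 1.001935 = 203.2325
Value of long forward = (F − K)·e^(−rT) = (203.2325 − 189.01) · e^(−0.0600·8/12)
= 14.2225 × 0.960789 = 13.66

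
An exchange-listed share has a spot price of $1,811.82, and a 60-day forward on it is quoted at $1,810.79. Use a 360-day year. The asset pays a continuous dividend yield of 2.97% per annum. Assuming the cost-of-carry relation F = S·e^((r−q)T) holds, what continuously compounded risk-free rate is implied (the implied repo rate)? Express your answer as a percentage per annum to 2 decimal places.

From F = S·e^((r−q)T): (r − q) = ln(F/S)/T
ln(1810.79/1811.82) = ln(0.999432) = -0.000568
(r − q) = -0.000568 / (60/360) = -0.003408
r = ln(F/S)/T + q = -0.003408 + 0.0297 = 0.026292
r = 2.63%

2.63%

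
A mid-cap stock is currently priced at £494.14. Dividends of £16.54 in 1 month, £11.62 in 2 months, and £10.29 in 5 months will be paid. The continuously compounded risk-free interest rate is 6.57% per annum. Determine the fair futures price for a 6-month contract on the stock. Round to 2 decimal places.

£471.42

PV(dividends) I = 16.54·e^(−0.0657·1/12) + 11.62·e^(−0.0657·2/12) + 10.29·e^(−0.0657·5/12)
I = 16.4497 + 11.4935 + 10.0121 = 37.9553
F = (S − I)·e^(rT) = (494.14 − 37.9553) · e^(0.0657·6/12)
= 456.1847 · e^0.032850 = 456.1847 × 1.033396 = £471.42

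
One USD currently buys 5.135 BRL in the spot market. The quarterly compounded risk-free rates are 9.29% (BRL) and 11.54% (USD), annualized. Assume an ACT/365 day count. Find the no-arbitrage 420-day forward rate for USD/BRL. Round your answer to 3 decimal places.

By covered interest parity, F = S · (1+r_BRL/4)^(4T) / (1+r_USD/4)^(4T)
= 5.135 × 1.111462 / 1.139865 = 5.135 × 0.975082
F = 5.007 BRL per USD

5.007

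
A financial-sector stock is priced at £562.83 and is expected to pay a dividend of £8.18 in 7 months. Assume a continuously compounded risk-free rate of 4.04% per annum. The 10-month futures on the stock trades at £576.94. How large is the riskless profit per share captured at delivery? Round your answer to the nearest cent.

£3.10 per share

PV(dividends) I = 8.18·e^(−0.0404·7/12) = 7.9895
Fair futures F* = (S − I)·e^(rT) = (562.83 − 7.9895)·e^0.033667 = 554.8405 × 1.034240 = 573.8382
Market £576.94 > fair 573.8382: forward overpriced → cash-and-carry (borrow at r, buy the stock and collect the dividends, short the forward).
Profit at T = |F_mkt − F*| = |576.94 − 573.8382| = £3.10 per share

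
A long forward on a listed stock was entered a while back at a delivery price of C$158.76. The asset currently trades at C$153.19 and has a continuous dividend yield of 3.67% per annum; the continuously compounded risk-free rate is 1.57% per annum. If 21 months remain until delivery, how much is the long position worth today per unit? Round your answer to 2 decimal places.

-C$10.80

Current fair forward for the remaining 21 months: F = S·e^((r − q)·T), (r − q) = 0.0157 − 0.0367 = -0.0210
F = 153.19 · e^(-0.0210 × 21/12) = 153.19 × 0.963917 = 147.6624
Value of long forward = (F − K)·e^(−rT) = (147.6624 − 158.76) · e^(−0.0157·21/12)
= -11.0976 × 0.972899 = -10.80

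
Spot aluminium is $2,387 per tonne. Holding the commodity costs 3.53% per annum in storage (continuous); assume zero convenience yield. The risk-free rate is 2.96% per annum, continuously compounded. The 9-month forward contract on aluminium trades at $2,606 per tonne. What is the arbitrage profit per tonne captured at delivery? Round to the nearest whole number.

$100 per tonne

Fair forward: F* = S·e^(carry·T), with carry = (r + u) = 0.0296 + 0.0353 = 0.0649
F* = 2387 · e^(0.0649 × 9/12) = 2387 · e^0.048675 = 2387 × 1.049879 = $2506.0612
Market $2606 > fair $2506.0612: forward overpriced → cash-and-carry (buy spot, short the forward).
At maturity, profit = |F_mkt − F*| = |2606 − 2506.0612| = $100 per tonne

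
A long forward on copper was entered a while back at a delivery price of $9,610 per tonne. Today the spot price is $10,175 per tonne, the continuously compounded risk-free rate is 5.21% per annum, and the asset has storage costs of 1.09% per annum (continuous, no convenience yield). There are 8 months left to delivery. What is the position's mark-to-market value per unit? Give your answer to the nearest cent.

$967.26 per tonne

Current fair forward for the remaining 8 months: F = S·e^((r + u)·T), (r + u) = 0.0521 + 0.0109 = 0.0630
F = 10175 · e^(0.0630 × 8/12) = 10175 × 1.04289448 = 10611.4513
Value of long forward = (F − K)·e^(−rT) = (10611.4513 − 9610) · e^(−0.0521·8/12)
= 1001.4513 × 0.96586295 = 967.26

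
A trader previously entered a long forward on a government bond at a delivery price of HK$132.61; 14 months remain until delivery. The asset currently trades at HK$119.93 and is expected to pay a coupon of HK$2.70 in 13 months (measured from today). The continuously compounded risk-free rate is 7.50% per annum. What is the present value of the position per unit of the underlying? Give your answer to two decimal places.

-HK$4.06

PV(remaining coupons) I = 2.70·e^(−0.0750·13/12) = 2.4893
Current forward F = (S − I)·e^(rT) = (119.93 − 2.4893)·e^(0.0750·14/12) = 117.4407 × 1.091442 = 128.1797
Value (long) = (F − K)·e^(−rT) = (128.1797 − 132.61) × 0.916219 = -4.0591
Value = -HK$4.06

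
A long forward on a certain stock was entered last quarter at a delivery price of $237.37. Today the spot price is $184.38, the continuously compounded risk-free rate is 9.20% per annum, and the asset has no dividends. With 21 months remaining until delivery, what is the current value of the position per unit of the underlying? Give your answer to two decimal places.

Current fair forward for the remaining 21 months: F = S·e^(r·T), r = 0.0920
F = 184.38 · e^(0.0920 × 21/12) = 184.38 × 1.174685 = 216.5884
Value of long forward = (F − K)·e^(−rT) = (216.5884 − 237.37) · e^(−0.0920·21/12)
= -20.7816 × 0.851292 = -17.69

-$17.69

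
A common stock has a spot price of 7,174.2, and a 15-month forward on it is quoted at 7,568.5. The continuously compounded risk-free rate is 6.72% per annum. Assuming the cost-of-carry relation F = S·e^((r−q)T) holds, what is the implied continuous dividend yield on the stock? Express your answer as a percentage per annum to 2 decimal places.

2.44%

From F = S·e^((r−q)T): (r − q) = ln(F/S)/T
ln(7568.5/7174.2) = ln(1.054961) = 0.053504
(r − q) = 0.053504 / (15/12) = 0.042803
q = r − ln(F/S)/T = 0.0672 − 0.042803 = 0.024397
q = 2.44%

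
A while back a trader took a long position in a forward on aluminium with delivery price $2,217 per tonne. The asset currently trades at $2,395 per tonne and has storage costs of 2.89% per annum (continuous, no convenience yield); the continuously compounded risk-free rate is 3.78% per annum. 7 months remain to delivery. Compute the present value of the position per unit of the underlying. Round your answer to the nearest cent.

$267.07 per tonne

Current fair forward for the remaining 7 months: F = S·e^((r + u)·T), (r + u) = 0.0378 + 0.0289 = 0.0667
F = 2395 · e^(0.0667 × 7/12) = 2395 × 1.03967518 = 2490.0221
Value of long forward = (F − K)·e^(−rT) = (2490.0221 − 2217) · e^(−0.0378·7/12)
= 273.0221 × 0.97819132 = 267.07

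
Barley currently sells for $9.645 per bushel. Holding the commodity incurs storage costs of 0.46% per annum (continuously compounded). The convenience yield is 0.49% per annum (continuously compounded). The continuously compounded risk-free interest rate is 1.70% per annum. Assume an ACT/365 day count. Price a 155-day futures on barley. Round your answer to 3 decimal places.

$9.714 per bushel

Net carry = r + u − y = 0.0170 + 0.0046 − 0.0049 = 0.0167
F = S·e^((r+u−y)T) = 9.645 · e^(0.0167 × 155/365) = 9.645 · e^0.007092
= 9.645 × 1.007117 = $9.714 per bushel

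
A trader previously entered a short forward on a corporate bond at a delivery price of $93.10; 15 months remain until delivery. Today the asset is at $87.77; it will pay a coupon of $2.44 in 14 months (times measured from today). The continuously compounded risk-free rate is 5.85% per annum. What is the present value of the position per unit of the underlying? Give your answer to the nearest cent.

PV(remaining coupons) I = 2.44·e^(−0.0585·14/12) = 2.2790
Current forward F = (S − I)·e^(rT) = (87.77 − 2.2790)·e^(0.0585·15/12) = 85.4910 × 1.075865 = 91.9768
Value (long) = (F − K)·e^(−rT) = (91.9768 − 93.10) × 0.929485 = -1.0440
Short position value = −(long value) = $1.04

$1.04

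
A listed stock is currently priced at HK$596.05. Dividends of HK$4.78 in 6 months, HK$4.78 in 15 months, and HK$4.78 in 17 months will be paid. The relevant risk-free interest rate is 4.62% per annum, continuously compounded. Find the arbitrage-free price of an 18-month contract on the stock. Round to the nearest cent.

PV(dividends) I = 4.78·e^(−0.0462·6/12) + 4.78·e^(−0.0462·15/12) + 4.78·e^(−0.0462·17/12)
I = 4.6708 + 4.5118 + 4.4772 = 13.6598
F = (S − I)·e^(rT) = (596.05 − 13.6598) · e^(0.0462·18/12)
= 582.3902 · e^0.069300 = 582.3902 × 1.071758 = HK$624.18

HK$624.18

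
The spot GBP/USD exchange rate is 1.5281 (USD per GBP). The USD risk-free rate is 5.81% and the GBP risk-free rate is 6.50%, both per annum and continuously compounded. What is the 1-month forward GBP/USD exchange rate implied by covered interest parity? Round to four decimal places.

F = S·e^((r_USD − r_GBP)T) = 1.5281 · e^((0.0581 − 0.0650) × 1/12)
= 1.5281 · e^-0.000575 = 1.5281 × 0.999425
F = 1.5272 USD per GBP

1.5272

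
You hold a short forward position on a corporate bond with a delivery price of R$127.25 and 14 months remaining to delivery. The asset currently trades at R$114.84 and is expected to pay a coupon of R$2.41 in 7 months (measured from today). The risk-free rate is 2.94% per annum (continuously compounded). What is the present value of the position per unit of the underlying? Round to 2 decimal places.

R$10.49

PV(remaining coupons) I = 2.41·e^(−0.0294·7/12) = 2.3690
Current forward F = (S − I)·e^(rT) = (114.84 − 2.3690)·e^(0.0294·14/12) = 112.4710 × 1.034895 = 116.3957
Value (long) = (F − K)·e^(−rT) = (116.3957 − 127.25) × 0.966282 = -10.4883
Short position value = −(long value) = R$10.49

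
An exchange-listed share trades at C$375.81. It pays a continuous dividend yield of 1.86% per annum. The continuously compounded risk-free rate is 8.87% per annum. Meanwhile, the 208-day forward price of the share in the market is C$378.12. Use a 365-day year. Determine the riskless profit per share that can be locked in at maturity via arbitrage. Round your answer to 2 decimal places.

Fair forward: F* = S·e^(carry·T), with carry = (r − q) = 0.0887 − 0.0186 = 0.0701
F* = 375.81 · e^(0.0701 × 208/365) = 375.81 · e^0.039947 = 375.81 × 1.040756 = C$391.1265
Market C$378.12 < fair C$391.1265: forward underpriced → reverse cash-and-carry (short spot, go long the forward).
At maturity, profit = |F_mkt − F*| = |378.12 − 391.1265| = C$13.01 per share

C$13.01 per share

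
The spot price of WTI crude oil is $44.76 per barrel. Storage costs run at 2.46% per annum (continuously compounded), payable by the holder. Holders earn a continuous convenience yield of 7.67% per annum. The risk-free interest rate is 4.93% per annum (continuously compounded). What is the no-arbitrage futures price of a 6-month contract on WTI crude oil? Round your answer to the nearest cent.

$44.70 per barrel

Net carry = r + u − y = 0.0493 + 0.0246 − 0.0767 = -0.0028
F = S·e^((r+u−y)T) = 44.76 · e^(-0.0028 × 6/12) = 44.76 · e^-0.001400
= 44.76 × 0.998601 = $44.70 per barrel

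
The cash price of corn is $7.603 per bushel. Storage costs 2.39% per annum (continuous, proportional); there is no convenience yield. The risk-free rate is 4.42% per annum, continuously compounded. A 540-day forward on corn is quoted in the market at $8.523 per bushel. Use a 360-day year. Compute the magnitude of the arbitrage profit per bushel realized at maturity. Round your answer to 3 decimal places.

$0.102 per bushel

Fair forward: F* = S·e^(carry·T), with carry = (r + u) = 0.0442 + 0.0239 = 0.0681
F* = 7.603 · e^(0.0681 × 540/360) = 7.603 · e^0.102150 = 7.603 × 1.107550 = $8.4207
Market $8.523 > fair $8.4207: forward overpriced → cash-and-carry (buy spot, short the forward).
At maturity, profit = |F_mkt − F*| = |8.523 − 8.4207| = $0.102 per bushel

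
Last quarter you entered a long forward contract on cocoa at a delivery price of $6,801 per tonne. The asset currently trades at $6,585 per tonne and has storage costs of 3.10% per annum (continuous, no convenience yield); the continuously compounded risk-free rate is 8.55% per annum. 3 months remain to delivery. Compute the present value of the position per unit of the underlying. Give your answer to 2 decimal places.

-$20.94 per tonne

Current fair forward for the remaining 3 months: F = S·e^((r + u)·T), (r + u) = 0.0855 + 0.0310 = 0.1165
F = 6585 · e^(0.1165 × 3/12) = 6585 × 1.02955328 = 6779.6083
Value of long forward = (F − K)·e^(−rT) = (6779.6083 − 6801) · e^(−0.0855·3/12)
= -21.3917 × 0.97885183 = -20.94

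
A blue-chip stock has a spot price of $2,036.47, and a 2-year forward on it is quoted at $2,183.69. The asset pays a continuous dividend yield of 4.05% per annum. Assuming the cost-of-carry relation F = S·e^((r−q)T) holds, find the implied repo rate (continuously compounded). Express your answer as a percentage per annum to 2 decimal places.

7.54%

From F = S·e^((r−q)T): (r − q) = ln(F/S)/T
ln(2183.69/2036.47) = ln(1.072292) = 0.069798
(r − q) = 0.069798 / (2) = 0.034899
r = ln(F/S)/T + q = 0.034899 + 0.0405 = 0.075399
r = 7.54%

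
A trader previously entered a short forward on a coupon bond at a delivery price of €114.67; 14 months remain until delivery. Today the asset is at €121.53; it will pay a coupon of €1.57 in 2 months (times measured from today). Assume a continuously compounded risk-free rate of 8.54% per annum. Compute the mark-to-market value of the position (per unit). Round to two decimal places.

PV(remaining coupons) I = 1.57·e^(−0.0854·2/12) = 1.5478
Current forward F = (S − I)·e^(rT) = (121.53 − 1.5478)·e^(0.0854·14/12) = 119.9822 × 1.104766 = 132.5523
Value (long) = (F − K)·e^(−rT) = (132.5523 − 114.67) × 0.905169 = 16.1865
Short position value = −(long value) = -€16.19

-€16.19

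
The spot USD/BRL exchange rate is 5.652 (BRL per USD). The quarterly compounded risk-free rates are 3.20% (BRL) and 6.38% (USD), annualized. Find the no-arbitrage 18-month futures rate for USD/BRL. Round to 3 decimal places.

5.392

By covered interest parity, F = S · (1+r_BRL/4)^(4T) / (1+r_USD/4)^(4T)
= 5.652 × 1.048970 / 1.099598 = 5.652 × 0.953958
F = 5.392 BRL per USD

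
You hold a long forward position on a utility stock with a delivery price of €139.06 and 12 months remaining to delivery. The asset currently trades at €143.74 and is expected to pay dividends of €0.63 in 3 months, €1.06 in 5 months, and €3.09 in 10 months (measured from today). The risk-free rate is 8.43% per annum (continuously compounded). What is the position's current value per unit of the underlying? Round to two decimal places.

€11.40

PV(remaining dividends) I = 0.63·e^(−0.0843·3/12) + 1.06·e^(−0.0843·5/12) + 3.09·e^(−0.0843·10/12) = 4.5207
Current forward F = (S − I)·e^(rT) = (143.74 − 4.5207)·e^(0.0843·12/12) = 139.2193 × 1.087955 = 151.4643
Value (long) = (F − K)·e^(−rT) = (151.4643 − 139.06) × 0.919155 = 11.4015
Value = €11.40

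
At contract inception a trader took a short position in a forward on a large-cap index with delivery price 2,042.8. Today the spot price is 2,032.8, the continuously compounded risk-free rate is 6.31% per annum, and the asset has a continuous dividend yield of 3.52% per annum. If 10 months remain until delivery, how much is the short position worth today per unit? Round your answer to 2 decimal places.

-35.88

Current fair forward for the remaining 10 months: F = S·e^((r − q)·T), (r − q) = 0.0631 − 0.0352 = 0.0279
F = 2032.8 · e^(0.0279 × 10/12) = 2032.8 × 1.02352239 = 2080.6163
Value of long forward = (F − K)·e^(−rT) = (2080.6163 − 2042.8) · e^(−0.0631·10/12)
= 37.8163 × 0.94877525 = 35.88
Short position value = −(long value) = -35.88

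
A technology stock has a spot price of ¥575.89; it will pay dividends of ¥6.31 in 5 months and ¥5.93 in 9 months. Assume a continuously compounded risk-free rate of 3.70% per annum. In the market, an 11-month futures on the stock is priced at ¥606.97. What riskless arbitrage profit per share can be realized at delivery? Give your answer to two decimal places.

¥23.61 per share

PV(dividends) I = 6.31·e^(−0.0370·5/12) + 5.93·e^(−0.0370·9/12) = 11.9812
Fair futures F* = (S − I)·e^(rT) = (575.89 − 11.9812)·e^0.033917 = 563.9088 × 1.034499 = 583.3631
Market ¥606.97 > fair 583.3631: forward overpriced → cash-and-carry (borrow at r, buy the stock and collect the dividends, short the forward).
Profit at T = |F_mkt − F*| = |606.97 − 583.3631| = ¥23.61 per share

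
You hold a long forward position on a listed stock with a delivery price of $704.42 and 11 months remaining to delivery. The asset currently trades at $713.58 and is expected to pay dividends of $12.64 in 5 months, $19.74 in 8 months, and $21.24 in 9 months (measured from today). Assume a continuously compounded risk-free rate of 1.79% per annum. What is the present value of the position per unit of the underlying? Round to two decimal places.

-$32.38

PV(remaining dividends) I = 12.64·e^(−0.0179·5/12) + 19.74·e^(−0.0179·8/12) + 21.24·e^(−0.0179·9/12) = 53.0087
Current forward F = (S − I)·e^(rT) = (713.58 − 53.0087)·e^(0.0179·11/12) = 660.5713 × 1.016544 = 671.4998
Value (long) = (F − K)·e^(−rT) = (671.4998 − 704.42) × 0.983726 = -32.3845
Value = -$32.38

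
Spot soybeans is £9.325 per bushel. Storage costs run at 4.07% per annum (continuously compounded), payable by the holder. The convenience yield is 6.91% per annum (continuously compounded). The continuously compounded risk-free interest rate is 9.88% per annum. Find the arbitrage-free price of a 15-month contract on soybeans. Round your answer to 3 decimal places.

£10.183 per bushel

Net carry = r + u − y = 0.0988 + 0.0407 − 0.0691 = 0.0704
F = S·e^((r+u−y)T) = 9.325 · e^(0.0704 × 15/12) = 9.325 · e^0.088000
= 9.325 × 1.091988 = £10.183 per bushel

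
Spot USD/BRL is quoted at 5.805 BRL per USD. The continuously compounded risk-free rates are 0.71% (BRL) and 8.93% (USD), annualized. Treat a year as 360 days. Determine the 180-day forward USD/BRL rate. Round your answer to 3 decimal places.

5.571

F = S·e^((r_BRL − r_USD)T) = 5.805 · e^((0.0071 − 0.0893) × 180/360)
= 5.805 · e^-0.041100 = 5.805 × 0.959733
F = 5.571 BRL per USD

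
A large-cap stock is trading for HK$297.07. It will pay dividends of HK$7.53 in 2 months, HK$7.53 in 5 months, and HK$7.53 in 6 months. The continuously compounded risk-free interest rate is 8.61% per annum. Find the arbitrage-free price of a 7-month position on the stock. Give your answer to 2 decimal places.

HK$289.34

PV(dividends) I = 7.53·e^(−0.0861·2/12) + 7.53·e^(−0.0861·5/12) + 7.53·e^(−0.0861·6/12)
I = 7.4227 + 7.2646 + 7.2127 = 21.9000
F = (S − I)·e^(rT) = (297.07 − 21.9000) · e^(0.0861·7/12)
= 275.1700 · e^0.050225 = 275.1700 × 1.051508 = HK$289.34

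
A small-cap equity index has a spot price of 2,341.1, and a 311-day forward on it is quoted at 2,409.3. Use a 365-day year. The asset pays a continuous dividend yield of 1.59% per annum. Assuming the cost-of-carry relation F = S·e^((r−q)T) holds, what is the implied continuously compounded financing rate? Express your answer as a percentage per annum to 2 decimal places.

From F = S·e^((r−q)T): (r − q) = ln(F/S)/T
ln(2409.3/2341.1) = ln(1.029132) = 0.028716
(r − q) = 0.028716 / (311/365) = 0.033702
r = ln(F/S)/T + q = 0.033702 + 0.0159 = 0.049602
r = 4.96%

4.96%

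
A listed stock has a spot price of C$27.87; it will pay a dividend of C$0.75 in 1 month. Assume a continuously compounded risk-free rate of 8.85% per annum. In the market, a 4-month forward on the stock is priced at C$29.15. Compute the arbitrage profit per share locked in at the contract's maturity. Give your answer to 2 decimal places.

PV(dividends) I = 0.75·e^(−0.0885·1/12) = 0.7445
Fair forward F* = (S − I)·e^(rT) = (27.87 − 0.7445)·e^0.029500 = 27.1255 × 1.029939 = 27.9376
Market C$29.15 > fair 27.9376: forward overpriced → cash-and-carry (borrow at r, buy the stock and collect the dividends, short the forward).
Profit at T = |F_mkt − F*| = |29.15 − 27.9376| = C$1.21 per share

C$1.21 per share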